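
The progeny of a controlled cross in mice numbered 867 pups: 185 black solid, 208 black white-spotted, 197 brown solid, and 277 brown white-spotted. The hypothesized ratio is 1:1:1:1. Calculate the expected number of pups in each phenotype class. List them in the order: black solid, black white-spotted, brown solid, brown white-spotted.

The 1:1:1:1 ratio has 4 parts, so with N = 867 the expected counts are:
  black solid: 867 × 1/4 = 216.75
  black white-spotted: 867 × 1/4 = 216.75
  brown solid: 867 × 1/4 = 216.75
  brown white-spotted: 867 × 1/4 = 216.75

216.75, 216.75, 216.75, 216.75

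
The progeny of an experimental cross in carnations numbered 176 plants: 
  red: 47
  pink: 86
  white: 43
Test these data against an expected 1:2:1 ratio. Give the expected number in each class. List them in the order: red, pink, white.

Expected counts for N = 176 under a 1:2:1 ratio (total parts = 4):
  red: 176 × 1/4 = 44
  pink: 176 × 2/4 = 88
  white: 176 × 1/4 = 44

44, 88, 44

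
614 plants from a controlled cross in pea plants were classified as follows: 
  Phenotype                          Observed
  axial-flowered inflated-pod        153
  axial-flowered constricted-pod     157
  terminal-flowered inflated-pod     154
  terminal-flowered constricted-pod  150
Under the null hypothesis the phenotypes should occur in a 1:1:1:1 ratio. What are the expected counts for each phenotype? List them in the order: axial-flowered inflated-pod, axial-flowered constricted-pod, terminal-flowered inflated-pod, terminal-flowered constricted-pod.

Total ratio parts = 4. Expected numbers out of 614:
  axial-flowered inflated-pod: 614 × 1/4 = 153.5
  axial-flowered constricted-pod: 614 × 1/4 = 153.5
  terminal-flowered inflated-pod: 614 × 1/4 = 153.5
  terminal-flowered constricted-pod: 614 × 1/4 = 153.5

153.5, 153.5, 153.5, 153.5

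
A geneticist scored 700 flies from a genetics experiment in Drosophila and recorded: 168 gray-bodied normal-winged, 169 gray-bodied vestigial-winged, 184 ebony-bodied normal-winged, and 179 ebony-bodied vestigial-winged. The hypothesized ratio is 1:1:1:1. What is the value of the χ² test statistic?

1.040

Expected counts for N = 700 under a 1:1:1:1 ratio (total parts = 4):
  gray-bodied normal-winged: 700 × 1/4 = 175
  gray-bodied vestigial-winged: 700 × 1/4 = 175
  ebony-bodied normal-winged: 700 × 1/4 = 175
  ebony-bodied vestigial-winged: 700 × 1/4 = 175
χ² = Σ (O − E)² / E
  gray-bodied normal-winged: (168 − 175)² / 175 = 0.2800
  gray-bodied vestigial-winged: (169 − 175)² / 175 = 0.2057
  ebony-bodied normal-winged: (184 − 175)² / 175 = 0.4629
  ebony-bodied vestigial-winged: (179 − 175)² / 175 = 0.0914
χ² = 0.2800 + 0.2057 + 0.4629 + 0.0914 = 1.040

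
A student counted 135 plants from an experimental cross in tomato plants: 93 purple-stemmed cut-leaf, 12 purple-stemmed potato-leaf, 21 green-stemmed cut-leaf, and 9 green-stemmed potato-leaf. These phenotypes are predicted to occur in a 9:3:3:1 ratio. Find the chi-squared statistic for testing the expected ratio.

The 9:3:3:1 ratio has 16 parts, so with N = 135 the expected counts are:
  purple-stemmed cut-leaf: 135 × 9/16 = 75.9375
  purple-stemmed potato-leaf: 135 × 3/16 = 25.3125
  green-stemmed cut-leaf: 135 × 3/16 = 25.3125
  green-stemmed potato-leaf: 135 × 1/16 = 8.4375
χ² = Σ (O − E)² / E
  purple-stemmed cut-leaf: (93 − 75.9375)² / 75.9375 = 3.8338
  purple-stemmed potato-leaf: (12 − 25.3125)² / 25.3125 = 7.0014
  green-stemmed cut-leaf: (21 − 25.3125)² / 25.3125 = 0.7347
  green-stemmed potato-leaf: (9 − 8.4375)² / 8.4375 = 0.0375
χ² = 3.8338 + 7.0014 + 0.7347 + 0.0375 = 11.6074 ≈ 11.607

11.607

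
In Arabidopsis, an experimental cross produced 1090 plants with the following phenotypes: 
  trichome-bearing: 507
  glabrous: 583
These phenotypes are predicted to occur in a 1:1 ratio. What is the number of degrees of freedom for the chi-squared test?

1

A goodness-of-fit test with 2 phenotype classes has df = 2 − 1 = 1.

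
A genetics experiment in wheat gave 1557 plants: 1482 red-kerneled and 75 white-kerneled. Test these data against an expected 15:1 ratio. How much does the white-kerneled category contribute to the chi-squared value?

Total ratio parts = 16. Expected numbers out of 1557:
  red-kerneled: 1557 × 15/16 = 1459.6875
  white-kerneled: 1557 × 1/16 = 97.3125
Contribution of white-kerneled: (75 − 97.3125)² / 97.3125 = 5.1160

5.116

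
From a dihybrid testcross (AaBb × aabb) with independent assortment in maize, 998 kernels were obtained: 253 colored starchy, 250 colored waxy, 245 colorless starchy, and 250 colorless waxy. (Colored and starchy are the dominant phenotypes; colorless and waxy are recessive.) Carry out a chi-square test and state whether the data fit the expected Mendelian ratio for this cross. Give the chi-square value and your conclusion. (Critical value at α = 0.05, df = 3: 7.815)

0.132; consistent

A dihybrid testcross with independent assortment gives a 1:1:1:1 ratio.
Under the 1:1:1:1 hypothesis (Σ ratio = 4, N = 998):
  colored starchy: 998 × 1/4 = 249.5
  colored waxy: 998 × 1/4 = 249.5
  colorless starchy: 998 × 1/4 = 249.5
  colorless waxy: 998 × 1/4 = 249.5
χ² = Σ (O − E)² / E
  colored starchy: (253 − 249.5)² / 249.5 = 0.0491
  colored waxy: (250 − 249.5)² / 249.5 = 0.0010
  colorless starchy: (245 − 249.5)² / 249.5 = 0.0812
  colorless waxy: (250 − 249.5)² / 249.5 = 0.0010
χ² = 0.0491 + 0.0010 + 0.0812 + 0.0010 = 0.1323 ≈ 0.132
Degrees of freedom = 4 − 1 = 3; critical value at α = 0.05 is 7.815.
Since 0.132 < 7.815, we fail to reject the null hypothesis — the data are consistent with the 1:1:1:1 ratio.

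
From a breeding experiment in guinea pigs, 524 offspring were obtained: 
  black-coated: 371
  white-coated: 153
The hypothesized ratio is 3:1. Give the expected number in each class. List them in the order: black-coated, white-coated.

393, 131

Under the 3:1 hypothesis (Σ ratio = 4, N = 524):
  black-coated: 524 × 3/4 = 393
  white-coated: 524 × 1/4 = 131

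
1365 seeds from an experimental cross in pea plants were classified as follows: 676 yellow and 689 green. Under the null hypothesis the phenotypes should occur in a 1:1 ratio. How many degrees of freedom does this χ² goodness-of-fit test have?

A goodness-of-fit test with 2 phenotype classes has df = 2 − 1 = 1.

1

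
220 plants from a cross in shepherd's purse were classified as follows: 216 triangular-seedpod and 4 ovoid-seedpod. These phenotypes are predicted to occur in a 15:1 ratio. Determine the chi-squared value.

7.375

The 15:1 ratio has 16 parts, so with N = 220 the expected counts are:
  triangular-seedpod: 220 × 15/16 = 206.25
  ovoid-seedpod: 220 × 1/16 = 13.75
χ² = Σ (O − E)² / E
  triangular-seedpod: (216 − 206.25)² / 206.25 = 0.4609
  ovoid-seedpod: (4 − 13.75)² / 13.75 = 6.9136
χ² = 0.4609 + 6.9136 = 7.3745 ≈ 7.375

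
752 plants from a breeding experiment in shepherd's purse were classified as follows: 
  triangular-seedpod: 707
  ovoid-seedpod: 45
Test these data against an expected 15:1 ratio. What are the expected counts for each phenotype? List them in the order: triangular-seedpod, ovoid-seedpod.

705, 47

Total ratio parts = 16. Expected numbers out of 752:
  triangular-seedpod: 752 × 15/16 = 705
  ovoid-seedpod: 752 × 1/16 = 47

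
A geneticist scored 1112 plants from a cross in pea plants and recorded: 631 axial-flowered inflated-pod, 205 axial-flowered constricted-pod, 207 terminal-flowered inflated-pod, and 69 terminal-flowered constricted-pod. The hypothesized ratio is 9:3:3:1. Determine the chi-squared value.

The 9:3:3:1 ratio has 16 parts, so with N = 1112 the expected counts are:
  axial-flowered inflated-pod: 1112 × 9/16 = 625.5
  axial-flowered constricted-pod: 1112 × 3/16 = 208.5
  terminal-flowered inflated-pod: 1112 × 3/16 = 208.5
  terminal-flowered constricted-pod: 1112 × 1/16 = 69.5
χ² = Σ (O − E)² / E
  axial-flowered inflated-pod: (631 − 625.5)² / 625.5 = 0.0484
  axial-flowered constricted-pod: (205 − 208.5)² / 208.5 = 0.0588
  terminal-flowered inflated-pod: (207 − 208.5)² / 208.5 = 0.0108
  terminal-flowered constricted-pod: (69 − 69.5)² / 69.5 = 0.0036
χ² = 0.0484 + 0.0588 + 0.0108 + 0.0036 = 0.1216 ≈ 0.122

0.122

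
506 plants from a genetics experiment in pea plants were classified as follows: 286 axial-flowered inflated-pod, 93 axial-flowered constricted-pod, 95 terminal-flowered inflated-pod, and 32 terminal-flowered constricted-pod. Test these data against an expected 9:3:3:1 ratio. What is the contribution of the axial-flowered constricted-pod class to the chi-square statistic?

Under the 9:3:3:1 hypothesis (Σ ratio = 16, N = 506):
  axial-flowered inflated-pod: 506 × 9/16 = 284.625
  axial-flowered constricted-pod: 506 × 3/16 = 94.875
  terminal-flowered inflated-pod: 506 × 3/16 = 94.875
  terminal-flowered constricted-pod: 506 × 1/16 = 31.625
Contribution of axial-flowered constricted-pod: (93 − 94.875)² / 94.875 = 0.0371

0.037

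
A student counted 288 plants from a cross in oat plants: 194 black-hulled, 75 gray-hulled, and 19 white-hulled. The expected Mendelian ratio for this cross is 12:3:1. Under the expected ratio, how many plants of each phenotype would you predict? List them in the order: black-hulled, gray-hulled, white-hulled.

216, 54, 18

Total ratio parts = 16. Expected numbers out of 288:
  black-hulled: 288 × 12/16 = 216
  gray-hulled: 288 × 3/16 = 54
  white-hulled: 288 × 1/16 = 18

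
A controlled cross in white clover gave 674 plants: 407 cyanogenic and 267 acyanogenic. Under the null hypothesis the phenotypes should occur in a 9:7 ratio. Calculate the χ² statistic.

Expected counts for N = 674 under a 9:7 ratio (total parts = 16):
  cyanogenic: 674 × 9/16 = 379.125
  acyanogenic: 674 × 7/16 = 294.875
χ² = Σ (O − E)² / E
  cyanogenic: (407 − 379.125)² / 379.125 = 2.0495
  acyanogenic: (267 − 294.875)² / 294.875 = 2.6351
χ² = 2.0495 + 2.6351 = 4.6846 ≈ 4.685

4.685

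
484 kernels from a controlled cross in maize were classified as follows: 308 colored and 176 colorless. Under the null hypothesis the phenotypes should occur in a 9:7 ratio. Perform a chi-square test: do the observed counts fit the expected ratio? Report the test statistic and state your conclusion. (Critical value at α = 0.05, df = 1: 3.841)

Under the 9:7 hypothesis (Σ ratio = 16, N = 484):
  colored: 484 × 9/16 = 272.25
  colorless: 484 × 7/16 = 211.75
χ² = Σ (O − E)² / E
  colored: (308 − 272.25)² / 272.25 = 4.6944
  colorless: (176 − 211.75)² / 211.75 = 6.0357
χ² = 4.6944 + 6.0357 = 10.7301 ≈ 10.730
Degrees of freedom = 2 − 1 = 1; critical value at α = 0.05 is 3.841.
Since 10.730 > 3.841, we reject the null hypothesis — the data do not fit the 9:7 ratio.

10.730; not consistent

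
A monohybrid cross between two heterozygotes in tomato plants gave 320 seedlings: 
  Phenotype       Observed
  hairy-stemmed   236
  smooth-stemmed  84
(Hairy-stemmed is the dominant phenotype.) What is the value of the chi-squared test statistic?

For a monohybrid cross between heterozygotes with complete dominance, the expected phenotypic ratio is 3:1.
Under the 3:1 hypothesis (Σ ratio = 4, N = 320):
  hairy-stemmed: 320 × 3/4 = 240
  smooth-stemmed: 320 × 1/4 = 80
χ² = Σ (O − E)² / E
  hairy-stemmed: (236 − 240)² / 240 = 0.0667
  smooth-stemmed: (84 − 80)² / 80 = 0.2000
χ² = 0.0667 + 0.2000 = 0.2667 ≈ 0.267

0.267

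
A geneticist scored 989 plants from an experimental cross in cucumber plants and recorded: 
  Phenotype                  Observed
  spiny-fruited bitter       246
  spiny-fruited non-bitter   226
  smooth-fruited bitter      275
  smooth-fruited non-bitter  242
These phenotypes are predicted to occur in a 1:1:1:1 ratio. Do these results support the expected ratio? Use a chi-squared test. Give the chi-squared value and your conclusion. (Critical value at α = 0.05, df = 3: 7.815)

5.059; consistent

Total ratio parts = 4. Expected numbers out of 989:
  spiny-fruited bitter: 989 × 1/4 = 247.25
  spiny-fruited non-bitter: 989 × 1/4 = 247.25
  smooth-fruited bitter: 989 × 1/4 = 247.25
  smooth-fruited non-bitter: 989 × 1/4 = 247.25
χ² = Σ (O − E)² / E
  spiny-fruited bitter: (246 − 247.25)² / 247.25 = 0.0063
  spiny-fruited non-bitter: (226 − 247.25)² / 247.25 = 1.8263
  smooth-fruited bitter: (275 − 247.25)² / 247.25 = 3.1145
  smooth-fruited non-bitter: (242 − 247.25)² / 247.25 = 0.1115
χ² = 0.0063 + 1.8263 + 3.1145 + 0.1115 = 5.0586 ≈ 5.059
Degrees of freedom = 4 − 1 = 3; critical value at α = 0.05 is 7.815.
Since 5.059 < 7.815, we fail to reject the null hypothesis — the data are consistent with the 1:1:1:1 ratio.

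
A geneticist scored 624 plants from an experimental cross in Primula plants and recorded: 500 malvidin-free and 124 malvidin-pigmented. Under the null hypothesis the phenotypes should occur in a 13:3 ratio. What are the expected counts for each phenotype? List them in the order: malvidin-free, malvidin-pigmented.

507, 117

Under the 13:3 hypothesis (Σ ratio = 16, N = 624):
  malvidin-free: 624 × 13/16 = 507
  malvidin-pigmented: 624 × 3/16 = 117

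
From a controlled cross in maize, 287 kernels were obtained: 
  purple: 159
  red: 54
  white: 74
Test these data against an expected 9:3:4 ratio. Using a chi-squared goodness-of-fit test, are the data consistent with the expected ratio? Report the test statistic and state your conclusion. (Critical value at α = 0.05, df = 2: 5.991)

0.108; consistent

Expected counts for N = 287 under a 9:3:4 ratio (total parts = 16):
  purple: 287 × 9/16 = 161.4375
  red: 287 × 3/16 = 53.8125
  white: 287 × 4/16 = 71.75
χ² = Σ (O − E)² / E
  purple: (159 − 161.4375)² / 161.4375 = 0.0368
  red: (54 − 53.8125)² / 53.8125 = 0.0007
  white: (74 − 71.75)² / 71.75 = 0.0706
χ² = 0.0368 + 0.0007 + 0.0706 = 0.1081 ≈ 0.108
Degrees of freedom = 3 − 1 = 2; critical value at α = 0.05 is 5.991.
Since 0.108 < 5.991, we fail to reject the null hypothesis — the data are consistent with the 9:3:4 ratio.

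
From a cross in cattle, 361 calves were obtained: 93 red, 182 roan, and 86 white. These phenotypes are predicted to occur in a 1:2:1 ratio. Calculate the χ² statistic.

The 1:2:1 ratio has 4 parts, so with N = 361 the expected counts are:
  red: 361 × 1/4 = 90.25
  roan: 361 × 2/4 = 180.5
  white: 361 × 1/4 = 90.25
χ² = Σ (O − E)² / E
  red: (93 − 90.25)² / 90.25 = 0.0838
  roan: (182 − 180.5)² / 180.5 = 0.0125
  white: (86 − 90.25)² / 90.25 = 0.2001
χ² = 0.0838 + 0.0125 + 0.2001 = 0.2964 ≈ 0.296

0.296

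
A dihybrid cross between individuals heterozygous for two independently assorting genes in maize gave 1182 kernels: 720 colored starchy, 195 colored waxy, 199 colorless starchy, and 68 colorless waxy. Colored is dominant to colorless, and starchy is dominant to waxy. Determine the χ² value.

A dihybrid F₂ with independent assortment and complete dominance at both loci gives a 9:3:3:1 phenotypic ratio.
The 9:3:3:1 ratio has 16 parts, so with N = 1182 the expected counts are:
  colored starchy: 1182 × 9/16 = 664.875
  colored waxy: 1182 × 3/16 = 221.625
  colorless starchy: 1182 × 3/16 = 221.625
  colorless waxy: 1182 × 1/16 = 73.875
χ² = Σ (O − E)² / E
  colored starchy: (720 − 664.875)² / 664.875 = 4.5704
  colored waxy: (195 − 221.625)² / 221.625 = 3.1986
  colorless starchy: (199 − 221.625)² / 221.625 = 2.3097
  colorless waxy: (68 − 73.875)² / 73.875 = 0.4672
χ² = 4.5704 + 3.1986 + 2.3097 + 0.4672 = 10.5459 ≈ 10.546

10.546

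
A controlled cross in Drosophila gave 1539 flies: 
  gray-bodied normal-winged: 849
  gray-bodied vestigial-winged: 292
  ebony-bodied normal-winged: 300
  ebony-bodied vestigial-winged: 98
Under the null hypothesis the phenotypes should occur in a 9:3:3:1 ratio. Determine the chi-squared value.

Under the 9:3:3:1 hypothesis (Σ ratio = 16, N = 1539):
  gray-bodied normal-winged: 1539 × 9/16 = 865.6875
  gray-bodied vestigial-winged: 1539 × 3/16 = 288.5625
  ebony-bodied normal-winged: 1539 × 3/16 = 288.5625
  ebony-bodied vestigial-winged: 1539 × 1/16 = 96.1875
χ² = Σ (O − E)² / E
  gray-bodied normal-winged: (849 − 865.6875)² / 865.6875 = 0.3217
  gray-bodied vestigial-winged: (292 − 288.5625)² / 288.5625 = 0.0409
  ebony-bodied normal-winged: (300 − 288.5625)² / 288.5625 = 0.4533
  ebony-bodied vestigial-winged: (98 − 96.1875)² / 96.1875 = 0.0342
χ² = 0.3217 + 0.0409 + 0.4533 + 0.0342 = 0.8501 ≈ 0.850

0.850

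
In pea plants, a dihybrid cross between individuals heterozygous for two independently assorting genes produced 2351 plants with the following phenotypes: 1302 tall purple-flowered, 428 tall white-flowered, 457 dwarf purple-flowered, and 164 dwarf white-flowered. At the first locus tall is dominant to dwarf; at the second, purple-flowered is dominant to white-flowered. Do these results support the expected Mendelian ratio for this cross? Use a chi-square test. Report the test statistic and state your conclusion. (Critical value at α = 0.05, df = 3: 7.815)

3.264; consistent

A dihybrid F₂ with independent assortment and complete dominance at both loci gives a 9:3:3:1 phenotypic ratio.
Expected counts for N = 2351 under a 9:3:3:1 ratio (total parts = 16):
  tall purple-flowered: 2351 × 9/16 = 1322.4375
  tall white-flowered: 2351 × 3/16 = 440.8125
  dwarf purple-flowered: 2351 × 3/16 = 440.8125
  dwarf white-flowered: 2351 × 1/16 = 146.9375
χ² = Σ (O − E)² / E
  tall purple-flowered: (1302 − 1322.4375)² / 1322.4375 = 0.3158
  tall white-flowered: (428 − 440.8125)² / 440.8125 = 0.3724
  dwarf purple-flowered: (457 − 440.8125)² / 440.8125 = 0.5944
  dwarf white-flowered: (164 − 146.9375)² / 146.9375 = 1.9813
χ² = 0.3158 + 0.3724 + 0.5944 + 1.9813 = 3.2639 ≈ 3.264
Degrees of freedom = 4 − 1 = 3; critical value at α = 0.05 is 7.815.
Since 3.264 < 7.815, we fail to reject the null hypothesis — the data are consistent with the 9:3:3:1 ratio.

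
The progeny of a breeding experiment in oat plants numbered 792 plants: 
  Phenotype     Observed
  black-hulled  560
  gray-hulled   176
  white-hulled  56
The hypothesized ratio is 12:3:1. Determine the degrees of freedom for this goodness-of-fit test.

A goodness-of-fit test with 3 phenotype classes has df = 3 − 1 = 2.

2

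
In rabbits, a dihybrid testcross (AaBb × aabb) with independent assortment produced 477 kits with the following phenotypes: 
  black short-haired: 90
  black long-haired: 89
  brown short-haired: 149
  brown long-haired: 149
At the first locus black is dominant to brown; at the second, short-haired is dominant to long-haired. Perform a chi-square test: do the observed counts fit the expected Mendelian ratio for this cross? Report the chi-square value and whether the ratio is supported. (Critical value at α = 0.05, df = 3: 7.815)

29.692; not consistent

A dihybrid testcross with independent assortment gives a 1:1:1:1 ratio.
Expected counts for N = 477 under a 1:1:1:1 ratio (total parts = 4):
  black short-haired: 477 × 1/4 = 119.25
  black long-haired: 477 × 1/4 = 119.25
  brown short-haired: 477 × 1/4 = 119.25
  brown long-haired: 477 × 1/4 = 119.25
χ² = Σ (O − E)² / E
  black short-haired: (90 − 119.25)² / 119.25 = 7.1745
  black long-haired: (89 − 119.25)² / 119.25 = 7.6735
  brown short-haired: (149 − 119.25)² / 119.25 = 7.4219
  brown long-haired: (149 − 119.25)² / 119.25 = 7.4219
χ² = 7.1745 + 7.6735 + 7.4219 + 7.4219 = 29.6918 ≈ 29.692
Degrees of freedom = 4 − 1 = 3; critical value at α = 0.05 is 7.815.
Since 29.692 > 7.815, we reject the null hypothesis — the data do not fit the 1:1:1:1 ratio.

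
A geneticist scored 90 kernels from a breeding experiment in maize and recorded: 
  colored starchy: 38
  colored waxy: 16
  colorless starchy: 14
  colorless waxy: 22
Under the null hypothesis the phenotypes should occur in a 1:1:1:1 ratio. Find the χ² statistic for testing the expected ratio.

Under the 1:1:1:1 hypothesis (Σ ratio = 4, N = 90):
  colored starchy: 90 × 1/4 = 22.5
  colored waxy: 90 × 1/4 = 22.5
  colorless starchy: 90 × 1/4 = 22.5
  colorless waxy: 90 × 1/4 = 22.5
χ² = Σ (O − E)² / E
  colored starchy: (38 − 22.5)² / 22.5 = 10.6778
  colored waxy: (16 − 22.5)² / 22.5 = 1.8778
  colorless starchy: (14 − 22.5)² / 22.5 = 3.2111
  colorless waxy: (22 − 22.5)² / 22.5 = 0.0111
χ² = 10.6778 + 1.8778 + 3.2111 + 0.0111 = 15.7778 ≈ 15.778

15.778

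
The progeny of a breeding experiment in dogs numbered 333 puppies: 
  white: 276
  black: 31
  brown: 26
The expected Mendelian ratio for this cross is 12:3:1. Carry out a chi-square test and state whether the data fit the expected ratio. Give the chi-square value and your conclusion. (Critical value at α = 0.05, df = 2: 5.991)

19.881; not consistent

The 12:3:1 ratio has 16 parts, so with N = 333 the expected counts are:
  white: 333 × 12/16 = 249.75
  black: 333 × 3/16 = 62.4375
  brown: 333 × 1/16 = 20.8125
χ² = Σ (O − E)² / E
  white: (276 − 249.75)² / 249.75 = 2.7590
  black: (31 − 62.4375)² / 62.4375 = 15.8289
  brown: (26 − 20.8125)² / 20.8125 = 1.2930
χ² = 2.7590 + 15.8289 + 1.2930 = 19.8809 ≈ 19.881
Degrees of freedom = 3 − 1 = 2; critical value at α = 0.05 is 5.991.
Since 19.881 > 5.991, we reject the null hypothesis — the data do not fit the 12:3:1 ratio.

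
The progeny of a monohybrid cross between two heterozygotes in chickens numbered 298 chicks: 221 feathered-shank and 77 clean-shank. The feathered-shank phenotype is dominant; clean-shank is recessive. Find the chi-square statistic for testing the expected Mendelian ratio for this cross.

For a monohybrid cross between heterozygotes with complete dominance, the expected phenotypic ratio is 3:1.
Total ratio parts = 4. Expected numbers out of 298:
  feathered-shank: 298 × 3/4 = 223.5
  clean-shank: 298 × 1/4 = 74.5
χ² = Σ (O − E)² / E
  feathered-shank: (221 − 223.5)² / 223.5 = 0.0280
  clean-shank: (77 − 74.5)² / 74.5 = 0.0839
χ² = 0.0280 + 0.0839 = 0.1119 ≈ 0.112

0.112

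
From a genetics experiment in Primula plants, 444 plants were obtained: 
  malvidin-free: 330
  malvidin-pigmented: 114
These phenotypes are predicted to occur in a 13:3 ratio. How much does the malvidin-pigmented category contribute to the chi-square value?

11.358

The 13:3 ratio has 16 parts, so with N = 444 the expected counts are:
  malvidin-free: 444 × 13/16 = 360.75
  malvidin-pigmented: 444 × 3/16 = 83.25
Contribution of malvidin-pigmented: (114 − 83.25)² / 83.25 = 11.3581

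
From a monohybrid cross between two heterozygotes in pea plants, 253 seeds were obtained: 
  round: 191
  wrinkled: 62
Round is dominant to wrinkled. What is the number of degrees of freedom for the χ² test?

1

For a monohybrid cross between heterozygotes with complete dominance, the expected phenotypic ratio is 3:1.
A goodness-of-fit test with 2 phenotype classes has df = 2 − 1 = 1.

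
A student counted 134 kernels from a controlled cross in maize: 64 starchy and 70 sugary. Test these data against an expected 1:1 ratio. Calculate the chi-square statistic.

0.269

Expected counts for N = 134 under a 1:1 ratio (total parts = 2):
  starchy: 134 × 1/2 = 67
  sugary: 134 × 1/2 = 67
χ² = Σ (O − E)² / E
  starchy: (64 − 67)² / 67 = 0.1343
  sugary: (70 − 67)² / 67 = 0.1343
χ² = 0.1343 + 0.1343 = 0.2686 ≈ 0.269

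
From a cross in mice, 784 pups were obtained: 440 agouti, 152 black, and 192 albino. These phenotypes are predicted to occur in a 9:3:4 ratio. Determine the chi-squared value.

0.254

Total ratio parts = 16. Expected numbers out of 784:
  agouti: 784 × 9/16 = 441
  black: 784 × 3/16 = 147
  albino: 784 × 4/16 = 196
χ² = Σ (O − E)² / E
  agouti: (440 − 441)² / 441 = 0.0023
  black: (152 − 147)² / 147 = 0.1701
  albino: (192 − 196)² / 196 = 0.0816
χ² = 0.0023 + 0.1701 + 0.0816 = 0.254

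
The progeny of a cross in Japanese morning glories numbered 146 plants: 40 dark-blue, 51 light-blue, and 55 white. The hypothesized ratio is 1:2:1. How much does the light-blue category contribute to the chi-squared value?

6.630

Total ratio parts = 4. Expected numbers out of 146:
  dark-blue: 146 × 1/4 = 36.5
  light-blue: 146 × 2/4 = 73
  white: 146 × 1/4 = 36.5
Contribution of light-blue: (51 − 73)² / 73 = 6.6301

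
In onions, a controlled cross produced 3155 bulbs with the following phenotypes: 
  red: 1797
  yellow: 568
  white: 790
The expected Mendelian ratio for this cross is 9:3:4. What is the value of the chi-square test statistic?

1.221

The 9:3:4 ratio has 16 parts, so with N = 3155 the expected counts are:
  red: 3155 × 9/16 = 1774.6875
  yellow: 3155 × 3/16 = 591.5625
  white: 3155 × 4/16 = 788.75
χ² = Σ (O − E)² / E
  red: (1797 − 1774.6875)² / 1774.6875 = 0.2805
  yellow: (568 − 591.5625)² / 591.5625 = 0.9385
  white: (790 − 788.75)² / 788.75 = 0.0020
χ² = 0.2805 + 0.9385 + 0.0020 = 1.221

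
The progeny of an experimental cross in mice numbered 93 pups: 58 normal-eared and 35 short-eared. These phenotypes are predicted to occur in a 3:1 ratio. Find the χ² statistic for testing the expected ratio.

7.918

The 3:1 ratio has 4 parts, so with N = 93 the expected counts are:
  normal-eared: 93 × 3/4 = 69.75
  short-eared: 93 × 1/4 = 23.25
χ² = Σ (O − E)² / E
  normal-eared: (58 − 69.75)² / 69.75 = 1.9794
  short-eared: (35 − 23.25)² / 23.25 = 5.9382
χ² = 1.9794 + 5.9382 = 7.9176 ≈ 7.918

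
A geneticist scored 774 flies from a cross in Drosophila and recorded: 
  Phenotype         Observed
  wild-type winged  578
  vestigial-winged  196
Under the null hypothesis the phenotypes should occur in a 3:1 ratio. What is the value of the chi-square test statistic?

0.043

Under the 3:1 hypothesis (Σ ratio = 4, N = 774):
  wild-type winged: 774 × 3/4 = 580.5
  vestigial-winged: 774 × 1/4 = 193.5
χ² = Σ (O − E)² / E
  wild-type winged: (578 − 580.5)² / 580.5 = 0.0108
  vestigial-winged: (196 − 193.5)² / 193.5 = 0.0323
χ² = 0.0108 + 0.0323 = 0.0431 ≈ 0.043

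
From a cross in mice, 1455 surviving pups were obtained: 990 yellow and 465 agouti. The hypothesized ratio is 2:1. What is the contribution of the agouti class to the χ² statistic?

The 2:1 ratio has 3 parts, so with N = 1455 the expected counts are:
  yellow: 1455 × 2/3 = 970
  agouti: 1455 × 1/3 = 485
Contribution of agouti: (465 − 485)² / 485 = 0.8247

0.825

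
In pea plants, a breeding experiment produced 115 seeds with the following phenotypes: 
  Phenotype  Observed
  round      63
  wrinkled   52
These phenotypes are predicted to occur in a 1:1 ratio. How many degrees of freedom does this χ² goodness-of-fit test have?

A goodness-of-fit test with 2 phenotype classes has df = 2 − 1 = 1.

1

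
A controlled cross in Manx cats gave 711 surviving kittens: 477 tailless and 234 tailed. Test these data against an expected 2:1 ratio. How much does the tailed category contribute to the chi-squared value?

Total ratio parts = 3. Expected numbers out of 711:
  tailless: 711 × 2/3 = 474
  tailed: 711 × 1/3 = 237
Contribution of tailed: (234 − 237)² / 237 = 0.0380

0.038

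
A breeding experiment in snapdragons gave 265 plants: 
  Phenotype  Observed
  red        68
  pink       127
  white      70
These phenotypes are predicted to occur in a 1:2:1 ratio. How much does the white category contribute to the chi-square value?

The 1:2:1 ratio has 4 parts, so with N = 265 the expected counts are:
  red: 265 × 1/4 = 66.25
  pink: 265 × 2/4 = 132.5
  white: 265 × 1/4 = 66.25
Contribution of white: (70 − 66.25)² / 66.25 = 0.2123

0.212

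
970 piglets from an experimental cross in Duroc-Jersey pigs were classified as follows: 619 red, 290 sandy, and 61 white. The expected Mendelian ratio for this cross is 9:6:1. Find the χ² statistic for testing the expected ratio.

24.822

The 9:6:1 ratio has 16 parts, so with N = 970 the expected counts are:
  red: 970 × 9/16 = 545.625
  sandy: 970 × 6/16 = 363.75
  white: 970 × 1/16 = 60.625
χ² = Σ (O − E)² / E
  red: (619 − 545.625)² / 545.625 = 9.8674
  sandy: (290 − 363.75)² / 363.75 = 14.9527
  white: (61 − 60.625)² / 60.625 = 0.0023
χ² = 9.8674 + 14.9527 + 0.0023 = 24.8224 ≈ 24.822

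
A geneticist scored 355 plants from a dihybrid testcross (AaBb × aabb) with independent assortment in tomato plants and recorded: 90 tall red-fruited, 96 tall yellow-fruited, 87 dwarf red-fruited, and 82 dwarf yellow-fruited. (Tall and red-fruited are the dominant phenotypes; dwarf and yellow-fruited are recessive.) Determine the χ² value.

1.158

A dihybrid testcross with independent assortment gives a 1:1:1:1 ratio.
Under the 1:1:1:1 hypothesis (Σ ratio = 4, N = 355):
  tall red-fruited: 355 × 1/4 = 88.75
  tall yellow-fruited: 355 × 1/4 = 88.75
  dwarf red-fruited: 355 × 1/4 = 88.75
  dwarf yellow-fruited: 355 × 1/4 = 88.75
χ² = Σ (O − E)² / E
  tall red-fruited: (90 − 88.75)² / 88.75 = 0.0176
  tall yellow-fruited: (96 − 88.75)² / 88.75 = 0.5923
  dwarf red-fruited: (87 − 88.75)² / 88.75 = 0.0345
  dwarf yellow-fruited: (82 − 88.75)² / 88.75 = 0.5134
χ² = 0.0176 + 0.5923 + 0.0345 + 0.5134 = 1.1578 ≈ 1.158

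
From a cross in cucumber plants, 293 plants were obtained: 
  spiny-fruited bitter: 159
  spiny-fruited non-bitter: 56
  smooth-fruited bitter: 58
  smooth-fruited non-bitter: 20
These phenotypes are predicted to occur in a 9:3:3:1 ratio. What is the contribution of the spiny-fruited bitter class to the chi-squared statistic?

0.205

Under the 9:3:3:1 hypothesis (Σ ratio = 16, N = 293):
  spiny-fruited bitter: 293 × 9/16 = 164.8125
  spiny-fruited non-bitter: 293 × 3/16 = 54.9375
  smooth-fruited bitter: 293 × 3/16 = 54.9375
  smooth-fruited non-bitter: 293 × 1/16 = 18.3125
Contribution of spiny-fruited bitter: (159 − 164.8125)² / 164.8125 = 0.2050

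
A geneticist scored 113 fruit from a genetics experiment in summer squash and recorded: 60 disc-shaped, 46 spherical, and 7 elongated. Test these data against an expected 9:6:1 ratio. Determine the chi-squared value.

Expected counts for N = 113 under a 9:6:1 ratio (total parts = 16):
  disc-shaped: 113 × 9/16 = 63.5625
  spherical: 113 × 6/16 = 42.375
  elongated: 113 × 1/16 = 7.0625
χ² = Σ (O − E)² / E
  disc-shaped: (60 − 63.5625)² / 63.5625 = 0.1997
  spherical: (46 − 42.375)² / 42.375 = 0.3101
  elongated: (7 − 7.0625)² / 7.0625 = 0.0006
χ² = 0.1997 + 0.3101 + 0.0006 = 0.5104 ≈ 0.510

0.510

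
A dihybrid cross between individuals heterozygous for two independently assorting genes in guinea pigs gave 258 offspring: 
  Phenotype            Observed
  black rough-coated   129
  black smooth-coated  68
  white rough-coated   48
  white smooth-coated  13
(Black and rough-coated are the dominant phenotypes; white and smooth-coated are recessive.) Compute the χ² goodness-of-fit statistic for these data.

A dihybrid F₂ with independent assortment and complete dominance at both loci gives a 9:3:3:1 phenotypic ratio.
Expected counts for N = 258 under a 9:3:3:1 ratio (total parts = 16):
  black rough-coated: 258 × 9/16 = 145.125
  black smooth-coated: 258 × 3/16 = 48.375
  white rough-coated: 258 × 3/16 = 48.375
  white smooth-coated: 258 × 1/16 = 16.125
χ² = Σ (O − E)² / E
  black rough-coated: (129 − 145.125)² / 145.125 = 1.7917
  black smooth-coated: (68 − 48.375)² / 48.375 = 7.9616
  white rough-coated: (48 − 48.375)² / 48.375 = 0.0029
  white smooth-coated: (13 − 16.125)² / 16.125 = 0.6056
χ² = 1.7917 + 7.9616 + 0.0029 + 0.6056 = 10.3618 ≈ 10.362

10.362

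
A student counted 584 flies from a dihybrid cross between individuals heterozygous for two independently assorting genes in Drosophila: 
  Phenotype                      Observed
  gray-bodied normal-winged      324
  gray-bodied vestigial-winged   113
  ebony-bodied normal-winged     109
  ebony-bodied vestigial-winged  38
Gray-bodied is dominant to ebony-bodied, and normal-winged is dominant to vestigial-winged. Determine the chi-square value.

A dihybrid F₂ with independent assortment and complete dominance at both loci gives a 9:3:3:1 phenotypic ratio.
Total ratio parts = 16. Expected numbers out of 584:
  gray-bodied normal-winged: 584 × 9/16 = 328.5
  gray-bodied vestigial-winged: 584 × 3/16 = 109.5
  ebony-bodied normal-winged: 584 × 3/16 = 109.5
  ebony-bodied vestigial-winged: 584 × 1/16 = 36.5
χ² = Σ (O − E)² / E
  gray-bodied normal-winged: (324 − 328.5)² / 328.5 = 0.0616
  gray-bodied vestigial-winged: (113 − 109.5)² / 109.5 = 0.1119
  ebony-bodied normal-winged: (109 − 109.5)² / 109.5 = 0.0023
  ebony-bodied vestigial-winged: (38 − 36.5)² / 36.5 = 0.0616
χ² = 0.0616 + 0.1119 + 0.0023 + 0.0616 = 0.2374 ≈ 0.237

0.237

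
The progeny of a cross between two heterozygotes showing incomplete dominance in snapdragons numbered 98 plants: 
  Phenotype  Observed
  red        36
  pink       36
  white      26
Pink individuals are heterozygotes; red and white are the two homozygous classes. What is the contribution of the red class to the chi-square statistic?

5.398

With incomplete dominance, a heterozygote × heterozygote cross gives a 1:2:1 phenotypic ratio.
Under the 1:2:1 hypothesis (Σ ratio = 4, N = 98):
  red: 98 × 1/4 = 24.5
  pink: 98 × 2/4 = 49
  white: 98 × 1/4 = 24.5
Contribution of red: (36 − 24.5)² / 24.5 = 5.3980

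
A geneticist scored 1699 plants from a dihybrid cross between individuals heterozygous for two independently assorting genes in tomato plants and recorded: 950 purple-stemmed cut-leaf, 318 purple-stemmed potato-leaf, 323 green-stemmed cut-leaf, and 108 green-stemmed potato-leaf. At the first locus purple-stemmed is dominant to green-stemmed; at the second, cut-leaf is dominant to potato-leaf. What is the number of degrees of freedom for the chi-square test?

A dihybrid F₂ with independent assortment and complete dominance at both loci gives a 9:3:3:1 phenotypic ratio.
A goodness-of-fit test with 4 phenotype classes has df = 4 − 1 = 3.

3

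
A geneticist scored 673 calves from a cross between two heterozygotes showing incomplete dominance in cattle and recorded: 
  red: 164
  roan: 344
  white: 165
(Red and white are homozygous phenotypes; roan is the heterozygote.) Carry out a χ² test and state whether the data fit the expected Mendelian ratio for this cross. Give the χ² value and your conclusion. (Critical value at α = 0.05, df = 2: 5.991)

With incomplete dominance, a heterozygote × heterozygote cross gives a 1:2:1 phenotypic ratio.
Total ratio parts = 4. Expected numbers out of 673:
  red: 673 × 1/4 = 168.25
  roan: 673 × 2/4 = 336.5
  white: 673 × 1/4 = 168.25
χ² = Σ (O − E)² / E
  red: (164 − 168.25)² / 168.25 = 0.1074
  roan: (344 − 336.5)² / 336.5 = 0.1672
  white: (165 − 168.25)² / 168.25 = 0.0628
χ² = 0.1074 + 0.1672 + 0.0628 = 0.3374 ≈ 0.337
Degrees of freedom = 3 − 1 = 2; critical value at α = 0.05 is 5.991.
Since 0.337 < 5.991, we fail to reject the null hypothesis — the data are consistent with the 1:2:1 ratio.

0.337; consistent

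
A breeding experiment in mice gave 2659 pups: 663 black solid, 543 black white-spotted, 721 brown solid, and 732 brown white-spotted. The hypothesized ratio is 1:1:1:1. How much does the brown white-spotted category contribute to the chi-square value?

Total ratio parts = 4. Expected numbers out of 2659:
  black solid: 2659 × 1/4 = 664.75
  black white-spotted: 2659 × 1/4 = 664.75
  brown solid: 2659 × 1/4 = 664.75
  brown white-spotted: 2659 × 1/4 = 664.75
Contribution of brown white-spotted: (732 − 664.75)² / 664.75 = 6.8034

6.803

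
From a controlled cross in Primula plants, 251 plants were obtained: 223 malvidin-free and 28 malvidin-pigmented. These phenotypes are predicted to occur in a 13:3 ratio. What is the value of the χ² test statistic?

9.503

The 13:3 ratio has 16 parts, so with N = 251 the expected counts are:
  malvidin-free: 251 × 13/16 = 203.9375
  malvidin-pigmented: 251 × 3/16 = 47.0625
χ² = Σ (O − E)² / E
  malvidin-free: (223 − 203.9375)² / 203.9375 = 1.7818
  malvidin-pigmented: (28 − 47.0625)² / 47.0625 = 7.7212
χ² = 1.7818 + 7.7212 = 9.503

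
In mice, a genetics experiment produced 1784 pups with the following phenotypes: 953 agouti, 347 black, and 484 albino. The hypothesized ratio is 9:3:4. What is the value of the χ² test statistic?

6.246

Total ratio parts = 16. Expected numbers out of 1784:
  agouti: 1784 × 9/16 = 1003.5
  black: 1784 × 3/16 = 334.5
  albino: 1784 × 4/16 = 446
χ² = Σ (O − E)² / E
  agouti: (953 − 1003.5)² / 1003.5 = 2.5414
  black: (347 − 334.5)² / 334.5 = 0.4671
  albino: (484 − 446)² / 446 = 3.2377
χ² = 2.5414 + 0.4671 + 3.2377 = 6.2462 ≈ 6.246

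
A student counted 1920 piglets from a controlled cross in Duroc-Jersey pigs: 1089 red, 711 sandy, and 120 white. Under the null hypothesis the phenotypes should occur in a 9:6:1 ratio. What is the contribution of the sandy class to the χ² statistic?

Under the 9:6:1 hypothesis (Σ ratio = 16, N = 1920):
  red: 1920 × 9/16 = 1080
  sandy: 1920 × 6/16 = 720
  white: 1920 × 1/16 = 120
Contribution of sandy: (711 − 720)² / 720 = 0.1125

0.113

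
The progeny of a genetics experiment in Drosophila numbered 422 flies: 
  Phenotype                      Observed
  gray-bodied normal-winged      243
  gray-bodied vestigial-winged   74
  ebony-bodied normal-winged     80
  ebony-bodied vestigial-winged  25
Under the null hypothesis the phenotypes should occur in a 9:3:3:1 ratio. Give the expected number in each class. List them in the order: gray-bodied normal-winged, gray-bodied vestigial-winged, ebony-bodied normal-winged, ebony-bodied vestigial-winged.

237.375, 79.125, 79.125, 26.375

Total ratio parts = 16. Expected numbers out of 422:
  gray-bodied normal-winged: 422 × 9/16 = 237.375
  gray-bodied vestigial-winged: 422 × 3/16 = 79.125
  ebony-bodied normal-winged: 422 × 3/16 = 79.125
  ebony-bodied vestigial-winged: 422 × 1/16 = 26.375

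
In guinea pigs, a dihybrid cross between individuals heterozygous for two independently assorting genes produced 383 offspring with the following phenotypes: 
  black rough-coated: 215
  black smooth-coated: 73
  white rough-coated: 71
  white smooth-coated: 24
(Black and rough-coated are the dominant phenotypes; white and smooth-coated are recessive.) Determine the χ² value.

0.030

A dihybrid F₂ with independent assortment and complete dominance at both loci gives a 9:3:3:1 phenotypic ratio.
The 9:3:3:1 ratio has 16 parts, so with N = 383 the expected counts are:
  black rough-coated: 383 × 9/16 = 215.4375
  black smooth-coated: 383 × 3/16 = 71.8125
  white rough-coated: 383 × 3/16 = 71.8125
  white smooth-coated: 383 × 1/16 = 23.9375
χ² = Σ (O − E)² / E
  black rough-coated: (215 − 215.4375)² / 215.4375 = 0.0009
  black smooth-coated: (73 − 71.8125)² / 71.8125 = 0.0196
  white rough-coated: (71 − 71.8125)² / 71.8125 = 0.0092
  white smooth-coated: (24 − 23.9375)² / 23.9375 = 0.0002
χ² = 0.0009 + 0.0196 + 0.0092 + 0.0002 = 0.0299 ≈ 0.030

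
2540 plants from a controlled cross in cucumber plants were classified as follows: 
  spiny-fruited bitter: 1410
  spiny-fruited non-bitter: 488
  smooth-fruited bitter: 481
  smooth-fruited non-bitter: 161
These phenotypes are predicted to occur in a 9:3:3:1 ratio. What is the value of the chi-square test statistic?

0.615

Under the 9:3:3:1 hypothesis (Σ ratio = 16, N = 2540):
  spiny-fruited bitter: 2540 × 9/16 = 1428.75
  spiny-fruited non-bitter: 2540 × 3/16 = 476.25
  smooth-fruited bitter: 2540 × 3/16 = 476.25
  smooth-fruited non-bitter: 2540 × 1/16 = 158.75
χ² = Σ (O − E)² / E
  spiny-fruited bitter: (1410 − 1428.75)² / 1428.75 = 0.2461
  spiny-fruited non-bitter: (488 − 476.25)² / 476.25 = 0.2899
  smooth-fruited bitter: (481 − 476.25)² / 476.25 = 0.0474
  smooth-fruited non-bitter: (161 − 158.75)² / 158.75 = 0.0319
χ² = 0.2461 + 0.2899 + 0.0474 + 0.0319 = 0.6153 ≈ 0.615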